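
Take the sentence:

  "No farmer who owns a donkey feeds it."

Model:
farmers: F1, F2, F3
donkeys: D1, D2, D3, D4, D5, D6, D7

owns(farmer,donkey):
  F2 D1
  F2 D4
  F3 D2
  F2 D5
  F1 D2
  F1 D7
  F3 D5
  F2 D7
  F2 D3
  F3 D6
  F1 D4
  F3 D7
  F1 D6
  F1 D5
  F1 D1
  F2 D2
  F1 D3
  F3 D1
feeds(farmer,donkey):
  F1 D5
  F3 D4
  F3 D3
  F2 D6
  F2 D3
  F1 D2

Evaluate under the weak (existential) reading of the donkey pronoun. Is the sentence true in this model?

False

"it" takes "a donkey" as antecedent — a donkey pronoun bound across the clause boundary.
Truth condition: for no (f,d) with owns(f,d) does feeds(f,d) hold.
Restrictor pairs — does the scope hold? (F1,D1):fails  (F1,D2):holds  (F1,D3):fails  (F1,D4):fails  (F1,D5):holds  (F1,D6):fails  (F1,D7):fails  (F2,D1):fails  (F2,D2):fails  (F2,D3):holds  (F2,D4):fails  (F2,D5):fails  (F2,D7):fails  (F3,D1):fails  (F3,D2):fails  (F3,D5):fails  (F3,D6):fails  (F3,D7):fails
Scope holds for 3 pair(s), so the sentence is false.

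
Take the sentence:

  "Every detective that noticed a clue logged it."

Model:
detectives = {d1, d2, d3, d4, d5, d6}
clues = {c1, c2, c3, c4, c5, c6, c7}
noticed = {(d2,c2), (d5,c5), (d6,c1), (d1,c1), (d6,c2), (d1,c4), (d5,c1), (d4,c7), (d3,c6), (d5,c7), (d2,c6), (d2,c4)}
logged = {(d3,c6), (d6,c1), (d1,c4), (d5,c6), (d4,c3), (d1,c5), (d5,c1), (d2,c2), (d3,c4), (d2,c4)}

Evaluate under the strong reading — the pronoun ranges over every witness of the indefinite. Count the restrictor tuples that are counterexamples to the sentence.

6

"it" takes "a clue" as antecedent — a donkey pronoun bound across the clause boundary.
Strong reading: for every (d,c) with noticed(d,c), logged(d,c).
Restrictor pairs: (d1,c1) ✗  (d1,c4) ✓  (d2,c2) ✓  (d2,c4) ✓  (d2,c6) ✗  (d3,c6) ✓  (d4,c7) ✗  (d5,c1) ✓  (d5,c5) ✗  (d5,c7) ✗  (d6,c1) ✓  (d6,c2) ✗
Counterexamples (restrictor pairs failing the scope): 6.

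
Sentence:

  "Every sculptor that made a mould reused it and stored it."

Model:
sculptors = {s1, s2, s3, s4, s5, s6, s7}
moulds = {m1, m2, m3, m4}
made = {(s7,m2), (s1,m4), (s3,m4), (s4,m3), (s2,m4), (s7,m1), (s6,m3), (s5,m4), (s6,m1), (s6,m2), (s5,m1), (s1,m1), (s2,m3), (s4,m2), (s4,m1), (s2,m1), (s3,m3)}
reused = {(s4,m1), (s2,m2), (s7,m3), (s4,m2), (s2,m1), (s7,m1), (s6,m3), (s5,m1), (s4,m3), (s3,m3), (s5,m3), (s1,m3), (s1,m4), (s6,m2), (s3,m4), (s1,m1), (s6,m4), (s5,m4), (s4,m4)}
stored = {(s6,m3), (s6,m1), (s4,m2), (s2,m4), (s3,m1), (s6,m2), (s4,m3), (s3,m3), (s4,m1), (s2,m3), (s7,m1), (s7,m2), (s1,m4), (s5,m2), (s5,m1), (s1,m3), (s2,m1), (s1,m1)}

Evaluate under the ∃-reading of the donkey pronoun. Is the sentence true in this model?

"it" takes "a mould" as antecedent — a donkey pronoun bound across the clause boundary.
Weak reading: every sculptor s with some made-mould has at least one made-mould m such that reused(s,m) ∧ stored(s,m).
Per sculptor: s1:✓  s2:✓  s3:✓  s4:✓  s5:✓  s6:✓  s7:✓
Every sculptor in the restrictor has a witness.

True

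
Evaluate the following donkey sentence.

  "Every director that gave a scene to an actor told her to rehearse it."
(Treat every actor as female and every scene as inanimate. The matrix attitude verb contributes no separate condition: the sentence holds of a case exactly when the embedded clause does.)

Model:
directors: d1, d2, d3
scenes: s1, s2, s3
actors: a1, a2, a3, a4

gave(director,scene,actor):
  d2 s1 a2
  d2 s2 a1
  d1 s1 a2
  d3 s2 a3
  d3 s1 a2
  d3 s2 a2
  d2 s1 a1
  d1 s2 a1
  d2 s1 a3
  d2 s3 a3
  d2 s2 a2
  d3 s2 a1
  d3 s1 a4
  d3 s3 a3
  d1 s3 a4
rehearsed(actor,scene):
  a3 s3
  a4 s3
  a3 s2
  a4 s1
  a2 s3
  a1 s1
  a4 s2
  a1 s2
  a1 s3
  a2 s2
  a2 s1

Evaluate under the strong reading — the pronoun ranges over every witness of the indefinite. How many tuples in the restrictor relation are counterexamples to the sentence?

"her" takes "an actor" as antecedent and "it" takes "a scene"; both are donkey pronouns co-varying with the restrictor.
Strong reading: for every (d,s,a) with gave(d,s,a), rehearsed(a,s).
Restrictor triples: (d1,s1,a2)→rehearsed(a2,s1) ✓  (d1,s2,a1)→rehearsed(a1,s2) ✓  (d1,s3,a4)→rehearsed(a4,s3) ✓  (d2,s1,a1)→rehearsed(a1,s1) ✓  (d2,s1,a2)→rehearsed(a2,s1) ✓  (d2,s1,a3)→rehearsed(a3,s1) ✗  (d2,s2,a1)→rehearsed(a1,s2) ✓  (d2,s2,a2)→rehearsed(a2,s2) ✓  (d2,s3,a3)→rehearsed(a3,s3) ✓  (d3,s1,a2)→rehearsed(a2,s1) ✓  (d3,s1,a4)→rehearsed(a4,s1) ✓  (d3,s2,a1)→rehearsed(a1,s2) ✓  (d3,s2,a2)→rehearsed(a2,s2) ✓  (d3,s2,a3)→rehearsed(a3,s2) ✓  (d3,s3,a3)→rehearsed(a3,s3) ✓
Counterexamples (restrictor triples failing the scope): 1.

1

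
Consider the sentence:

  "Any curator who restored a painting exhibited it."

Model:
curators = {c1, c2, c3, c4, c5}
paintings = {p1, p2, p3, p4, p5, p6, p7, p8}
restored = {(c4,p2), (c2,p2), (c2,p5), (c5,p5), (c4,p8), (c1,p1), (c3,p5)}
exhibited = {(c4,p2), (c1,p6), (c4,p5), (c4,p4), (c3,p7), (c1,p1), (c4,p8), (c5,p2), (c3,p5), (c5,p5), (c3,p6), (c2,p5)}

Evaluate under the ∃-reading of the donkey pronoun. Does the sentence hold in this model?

True

"it" takes "a painting" as antecedent — a donkey pronoun bound across the clause boundary.
Weak reading: every curator c with some restored-painting has at least one restored-painting p such that exhibited(c,p).
Per curator: c1:✓  c2:✓  c3:✓  c4:✓  c5:✓
Every curator in the restrictor has a witness.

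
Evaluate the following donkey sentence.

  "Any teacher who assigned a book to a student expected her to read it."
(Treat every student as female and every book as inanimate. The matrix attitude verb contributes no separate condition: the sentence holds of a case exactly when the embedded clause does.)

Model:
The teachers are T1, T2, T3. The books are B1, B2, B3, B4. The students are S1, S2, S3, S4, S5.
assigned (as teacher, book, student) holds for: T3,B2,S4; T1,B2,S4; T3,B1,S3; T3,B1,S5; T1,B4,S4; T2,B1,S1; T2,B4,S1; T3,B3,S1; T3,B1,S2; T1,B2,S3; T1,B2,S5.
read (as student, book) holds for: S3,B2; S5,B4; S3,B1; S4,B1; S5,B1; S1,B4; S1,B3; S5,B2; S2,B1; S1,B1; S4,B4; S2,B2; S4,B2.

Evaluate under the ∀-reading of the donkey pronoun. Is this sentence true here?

True

"her" takes "a student" as antecedent and "it" takes "a book"; both are donkey pronouns co-varying with the restrictor.
Strong reading: for every (t,b,s) with assigned(t,b,s), read(s,b).
Restrictor triples: (T1,B2,S3)→read(S3,B2) ✓  (T1,B2,S4)→read(S4,B2) ✓  (T1,B2,S5)→read(S5,B2) ✓  (T1,B4,S4)→read(S4,B4) ✓  (T2,B1,S1)→read(S1,B1) ✓  (T2,B4,S1)→read(S1,B4) ✓  (T3,B1,S2)→read(S2,B1) ✓  (T3,B1,S3)→read(S3,B1) ✓  (T3,B1,S5)→read(S5,B1) ✓  (T3,B2,S4)→read(S4,B2) ✓  (T3,B3,S1)→read(S1,B3) ✓
Every restrictor triple satisfies the scope.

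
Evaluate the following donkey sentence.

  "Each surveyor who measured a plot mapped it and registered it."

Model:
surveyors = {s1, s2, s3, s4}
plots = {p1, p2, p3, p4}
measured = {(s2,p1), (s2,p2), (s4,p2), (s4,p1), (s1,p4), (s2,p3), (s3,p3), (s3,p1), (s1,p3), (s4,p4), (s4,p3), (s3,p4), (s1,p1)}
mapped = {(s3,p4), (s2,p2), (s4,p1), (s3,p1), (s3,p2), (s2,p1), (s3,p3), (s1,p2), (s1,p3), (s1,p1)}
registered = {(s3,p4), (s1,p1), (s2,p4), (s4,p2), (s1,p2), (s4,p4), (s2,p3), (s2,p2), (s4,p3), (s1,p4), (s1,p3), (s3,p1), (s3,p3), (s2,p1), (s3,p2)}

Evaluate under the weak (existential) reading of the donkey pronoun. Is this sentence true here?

False

"it" takes "a plot" as antecedent — a donkey pronoun bound across the clause boundary.
Weak reading: every surveyor s with some measured-plot has at least one measured-plot p such that mapped(s,p) ∧ registered(s,p).
Per surveyor: s1:✓  s2:✓  s3:✓  s4:✗
s4 has no witness among its measured-plots.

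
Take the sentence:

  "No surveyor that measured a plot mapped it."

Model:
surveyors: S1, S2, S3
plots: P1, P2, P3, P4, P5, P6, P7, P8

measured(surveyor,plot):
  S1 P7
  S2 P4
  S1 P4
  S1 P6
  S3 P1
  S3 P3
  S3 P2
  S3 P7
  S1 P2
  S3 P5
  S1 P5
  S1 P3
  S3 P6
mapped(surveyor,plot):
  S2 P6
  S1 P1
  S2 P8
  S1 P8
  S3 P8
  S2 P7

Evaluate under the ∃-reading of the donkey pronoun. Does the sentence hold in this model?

"it" takes "a plot" as antecedent — a donkey pronoun bound across the clause boundary.
Truth condition: for no (s,p) with measured(s,p) does mapped(s,p) hold.
Restrictor pairs — does the scope hold? (S1,P2):fails  (S1,P3):fails  (S1,P4):fails  (S1,P5):fails  (S1,P6):fails  (S1,P7):fails  (S2,P4):fails  (S3,P1):fails  (S3,P2):fails  (S3,P3):fails  (S3,P5):fails  (S3,P6):fails  (S3,P7):fails
Scope holds for no restrictor pair, so the sentence is true.

True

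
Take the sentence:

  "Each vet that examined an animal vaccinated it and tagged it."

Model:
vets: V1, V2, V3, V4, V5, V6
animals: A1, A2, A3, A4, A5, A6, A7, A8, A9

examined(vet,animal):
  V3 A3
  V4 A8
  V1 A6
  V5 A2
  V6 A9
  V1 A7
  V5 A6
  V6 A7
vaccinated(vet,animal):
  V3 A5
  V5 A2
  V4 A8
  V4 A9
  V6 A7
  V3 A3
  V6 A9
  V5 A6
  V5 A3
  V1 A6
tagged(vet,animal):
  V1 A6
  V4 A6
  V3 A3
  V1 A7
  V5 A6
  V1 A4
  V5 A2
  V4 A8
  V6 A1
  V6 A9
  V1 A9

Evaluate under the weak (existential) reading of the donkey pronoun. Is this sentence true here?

"it" takes "an animal" as antecedent — a donkey pronoun bound across the clause boundary.
Weak reading: every vet v with some examined-animal has at least one examined-animal a such that vaccinated(v,a) ∧ tagged(v,a).
Per vet: V1:✓  V3:✓  V4:✓  V5:✓  V6:✓
Every vet in the restrictor has a witness.

True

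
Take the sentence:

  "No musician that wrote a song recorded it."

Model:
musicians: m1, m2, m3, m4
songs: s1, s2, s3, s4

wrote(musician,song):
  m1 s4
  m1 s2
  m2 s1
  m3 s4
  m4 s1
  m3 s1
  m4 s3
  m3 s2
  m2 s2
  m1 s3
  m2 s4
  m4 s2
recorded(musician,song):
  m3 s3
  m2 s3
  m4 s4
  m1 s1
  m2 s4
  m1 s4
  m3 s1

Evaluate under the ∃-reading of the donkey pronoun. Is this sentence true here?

"it" takes "a song" as antecedent — a donkey pronoun bound across the clause boundary.
Truth condition: for no (m,s) with wrote(m,s) does recorded(m,s) hold.
Restrictor pairs — does the scope hold? (m1,s2):fails  (m1,s3):fails  (m1,s4):holds  (m2,s1):fails  (m2,s2):fails  (m2,s4):holds  (m3,s1):holds  (m3,s2):fails  (m3,s4):fails  (m4,s1):fails  (m4,s2):fails  (m4,s3):fails
Scope holds for 3 pair(s), so the sentence is false.

False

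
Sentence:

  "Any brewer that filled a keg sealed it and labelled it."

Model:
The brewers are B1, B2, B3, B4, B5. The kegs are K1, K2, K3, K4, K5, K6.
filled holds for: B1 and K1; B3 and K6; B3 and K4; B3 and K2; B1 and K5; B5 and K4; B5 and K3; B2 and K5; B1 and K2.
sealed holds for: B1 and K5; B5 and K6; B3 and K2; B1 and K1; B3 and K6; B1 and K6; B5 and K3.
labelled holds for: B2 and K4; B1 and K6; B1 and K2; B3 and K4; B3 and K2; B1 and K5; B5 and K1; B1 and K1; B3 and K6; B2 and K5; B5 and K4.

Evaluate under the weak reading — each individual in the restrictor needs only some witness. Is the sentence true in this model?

False

"it" takes "a keg" as antecedent — a donkey pronoun bound across the clause boundary.
Weak reading: every brewer b with some filled-keg has at least one filled-keg k such that sealed(b,k) ∧ labelled(b,k).
Per brewer: B1:✓  B2:✗  B3:✓  B5:✗
B2 has no witness among its filled-kegs.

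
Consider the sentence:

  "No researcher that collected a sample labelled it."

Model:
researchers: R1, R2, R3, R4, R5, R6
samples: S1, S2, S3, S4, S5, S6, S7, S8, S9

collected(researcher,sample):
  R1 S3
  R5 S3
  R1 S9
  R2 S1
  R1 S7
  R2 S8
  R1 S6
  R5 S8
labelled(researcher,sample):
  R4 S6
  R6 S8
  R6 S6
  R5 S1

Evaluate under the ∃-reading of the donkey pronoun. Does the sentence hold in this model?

"it" takes "a sample" as antecedent — a donkey pronoun bound across the clause boundary.
Truth condition: for no (r,s) with collected(r,s) does labelled(r,s) hold.
Restrictor pairs — does the scope hold? (R1,S3):fails  (R1,S6):fails  (R1,S7):fails  (R1,S9):fails  (R2,S1):fails  (R2,S8):fails  (R5,S3):fails  (R5,S8):fails
Scope holds for no restrictor pair, so the sentence is true.

True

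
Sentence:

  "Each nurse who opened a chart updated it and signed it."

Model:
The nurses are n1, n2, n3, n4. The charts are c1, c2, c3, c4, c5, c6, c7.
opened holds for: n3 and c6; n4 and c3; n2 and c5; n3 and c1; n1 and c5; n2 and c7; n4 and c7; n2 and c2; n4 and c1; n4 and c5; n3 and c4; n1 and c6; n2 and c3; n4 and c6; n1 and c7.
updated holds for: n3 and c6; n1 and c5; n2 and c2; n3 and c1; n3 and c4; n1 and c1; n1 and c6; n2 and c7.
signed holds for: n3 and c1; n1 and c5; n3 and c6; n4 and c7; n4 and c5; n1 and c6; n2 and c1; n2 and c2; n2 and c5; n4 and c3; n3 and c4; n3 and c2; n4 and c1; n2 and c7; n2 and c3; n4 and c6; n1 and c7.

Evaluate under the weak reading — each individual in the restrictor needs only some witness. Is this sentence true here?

False

"it" takes "a chart" as antecedent — a donkey pronoun bound across the clause boundary.
Weak reading: every nurse n with some opened-chart has at least one opened-chart c such that updated(n,c) ∧ signed(n,c).
Per nurse: n1:✓  n2:✓  n3:✓  n4:✗
n4 has no witness among its opened-charts.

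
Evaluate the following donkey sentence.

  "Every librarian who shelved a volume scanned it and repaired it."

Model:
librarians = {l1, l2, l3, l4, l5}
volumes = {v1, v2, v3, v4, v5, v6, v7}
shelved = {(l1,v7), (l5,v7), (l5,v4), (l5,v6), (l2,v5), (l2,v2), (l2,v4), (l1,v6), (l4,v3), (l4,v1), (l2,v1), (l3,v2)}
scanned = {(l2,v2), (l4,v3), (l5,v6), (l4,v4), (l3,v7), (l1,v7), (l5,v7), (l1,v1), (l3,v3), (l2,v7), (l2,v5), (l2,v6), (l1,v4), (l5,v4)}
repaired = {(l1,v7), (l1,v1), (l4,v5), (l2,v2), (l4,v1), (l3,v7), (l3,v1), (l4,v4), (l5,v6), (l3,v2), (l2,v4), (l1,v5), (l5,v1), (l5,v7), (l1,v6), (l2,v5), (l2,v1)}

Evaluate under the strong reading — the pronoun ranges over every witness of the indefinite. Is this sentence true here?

False

"it" takes "a volume" as antecedent — a donkey pronoun bound across the clause boundary.
Strong reading: for every (l,v) with shelved(l,v), scanned(l,v) ∧ repaired(l,v).
Restrictor pairs: (l1,v6) ✗  (l1,v7) ✓  (l2,v1) ✗  (l2,v2) ✓  (l2,v4) ✗  (l2,v5) ✓  (l3,v2) ✗  (l4,v1) ✗  (l4,v3) ✗  (l5,v4) ✗  (l5,v6) ✓  (l5,v7) ✓
Counterexample: (l1,v6) is in shelved but fails the scope.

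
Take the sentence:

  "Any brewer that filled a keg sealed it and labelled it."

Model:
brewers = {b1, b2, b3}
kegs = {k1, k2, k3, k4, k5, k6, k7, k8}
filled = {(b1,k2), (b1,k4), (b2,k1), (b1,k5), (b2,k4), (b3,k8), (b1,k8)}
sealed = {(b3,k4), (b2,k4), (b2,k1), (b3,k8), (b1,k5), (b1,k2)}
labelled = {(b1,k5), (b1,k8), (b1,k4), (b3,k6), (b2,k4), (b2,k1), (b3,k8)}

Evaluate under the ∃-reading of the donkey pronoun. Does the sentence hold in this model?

"it" takes "a keg" as antecedent — a donkey pronoun bound across the clause boundary.
Weak reading: every brewer b with some filled-keg has at least one filled-keg k such that sealed(b,k) ∧ labelled(b,k).
Per brewer: b1:✓  b2:✓  b3:✓
Every brewer in the restrictor has a witness.

True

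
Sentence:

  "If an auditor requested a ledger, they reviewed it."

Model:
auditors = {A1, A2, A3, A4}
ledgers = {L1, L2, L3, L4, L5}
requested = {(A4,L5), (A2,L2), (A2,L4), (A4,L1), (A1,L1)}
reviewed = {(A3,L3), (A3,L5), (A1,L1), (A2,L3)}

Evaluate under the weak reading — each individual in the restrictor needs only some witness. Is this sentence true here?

False

"it" takes "a ledger" as antecedent — a donkey pronoun bound across the clause boundary.
Weak reading: every auditor a with some requested-ledger has at least one requested-ledger l such that reviewed(a,l).
Per auditor: A1:✓  A2:✗  A4:✗
A2 has no witness among its requested-ledgers.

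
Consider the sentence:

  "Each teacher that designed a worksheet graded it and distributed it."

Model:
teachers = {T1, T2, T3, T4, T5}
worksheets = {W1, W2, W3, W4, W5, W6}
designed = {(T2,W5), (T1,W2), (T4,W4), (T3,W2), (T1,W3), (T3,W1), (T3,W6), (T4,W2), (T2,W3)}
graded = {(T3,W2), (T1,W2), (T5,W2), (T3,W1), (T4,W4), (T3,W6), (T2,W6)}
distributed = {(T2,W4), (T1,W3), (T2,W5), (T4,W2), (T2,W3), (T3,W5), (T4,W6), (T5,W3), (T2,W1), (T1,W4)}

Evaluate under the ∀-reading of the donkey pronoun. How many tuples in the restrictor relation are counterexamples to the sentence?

"it" takes "a worksheet" as antecedent — a donkey pronoun bound across the clause boundary.
Strong reading: for every (t,w) with designed(t,w), graded(t,w) ∧ distributed(t,w).
Restrictor pairs: (T1,W2) ✗  (T1,W3) ✗  (T2,W3) ✗  (T2,W5) ✗  (T3,W1) ✗  (T3,W2) ✗  (T3,W6) ✗  (T4,W2) ✗  (T4,W4) ✗
Counterexamples (restrictor pairs failing the scope): 9.

9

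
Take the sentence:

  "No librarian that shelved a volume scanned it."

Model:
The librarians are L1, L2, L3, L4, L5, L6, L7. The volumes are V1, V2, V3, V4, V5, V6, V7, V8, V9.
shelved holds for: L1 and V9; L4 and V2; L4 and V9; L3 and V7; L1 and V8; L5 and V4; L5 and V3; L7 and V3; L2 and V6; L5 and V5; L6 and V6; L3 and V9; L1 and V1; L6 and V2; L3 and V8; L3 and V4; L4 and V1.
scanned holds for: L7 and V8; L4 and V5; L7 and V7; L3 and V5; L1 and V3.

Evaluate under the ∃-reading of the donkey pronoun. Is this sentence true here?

"it" takes "a volume" as antecedent — a donkey pronoun bound across the clause boundary.
Truth condition: for no (l,v) with shelved(l,v) does scanned(l,v) hold.
Restrictor pairs — does the scope hold? (L1,V1):fails  (L1,V8):fails  (L1,V9):fails  (L2,V6):fails  (L3,V4):fails  (L3,V7):fails  (L3,V8):fails  (L3,V9):fails  (L4,V1):fails  (L4,V2):fails  (L4,V9):fails  (L5,V3):fails  (L5,V4):fails  (L5,V5):fails  (L6,V2):fails  (L6,V6):fails  (L7,V3):fails
Scope holds for no restrictor pair, so the sentence is true.

True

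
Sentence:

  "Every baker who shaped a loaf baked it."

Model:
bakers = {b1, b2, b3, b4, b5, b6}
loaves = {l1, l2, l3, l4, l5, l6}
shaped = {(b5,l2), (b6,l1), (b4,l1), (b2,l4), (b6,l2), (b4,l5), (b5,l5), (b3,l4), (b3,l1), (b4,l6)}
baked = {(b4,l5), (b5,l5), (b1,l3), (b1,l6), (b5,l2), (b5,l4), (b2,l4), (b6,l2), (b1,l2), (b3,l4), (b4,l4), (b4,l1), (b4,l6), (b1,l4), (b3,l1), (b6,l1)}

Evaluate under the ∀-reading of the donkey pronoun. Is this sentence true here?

True

"it" takes "a loaf" as antecedent — a donkey pronoun bound across the clause boundary.
Strong reading: for every (b,l) with shaped(b,l), baked(b,l).
Restrictor pairs: (b2,l4) ✓  (b3,l1) ✓  (b3,l4) ✓  (b4,l1) ✓  (b4,l5) ✓  (b4,l6) ✓  (b5,l2) ✓  (b5,l5) ✓  (b6,l1) ✓  (b6,l2) ✓
Every restrictor pair satisfies the scope.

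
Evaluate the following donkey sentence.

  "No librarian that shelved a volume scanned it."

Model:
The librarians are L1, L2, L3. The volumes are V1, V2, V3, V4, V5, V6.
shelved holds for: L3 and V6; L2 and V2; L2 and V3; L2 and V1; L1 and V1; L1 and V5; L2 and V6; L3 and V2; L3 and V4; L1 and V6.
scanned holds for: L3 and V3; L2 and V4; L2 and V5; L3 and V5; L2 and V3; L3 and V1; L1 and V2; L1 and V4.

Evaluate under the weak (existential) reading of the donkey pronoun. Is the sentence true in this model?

False

"it" takes "a volume" as antecedent — a donkey pronoun bound across the clause boundary.
Truth condition: for no (l,v) with shelved(l,v) does scanned(l,v) hold.
Restrictor pairs — does the scope hold? (L1,V1):fails  (L1,V5):fails  (L1,V6):fails  (L2,V1):fails  (L2,V2):fails  (L2,V3):holds  (L2,V6):fails  (L3,V2):fails  (L3,V4):fails  (L3,V6):fails
Scope holds for 1 pair(s), so the sentence is false.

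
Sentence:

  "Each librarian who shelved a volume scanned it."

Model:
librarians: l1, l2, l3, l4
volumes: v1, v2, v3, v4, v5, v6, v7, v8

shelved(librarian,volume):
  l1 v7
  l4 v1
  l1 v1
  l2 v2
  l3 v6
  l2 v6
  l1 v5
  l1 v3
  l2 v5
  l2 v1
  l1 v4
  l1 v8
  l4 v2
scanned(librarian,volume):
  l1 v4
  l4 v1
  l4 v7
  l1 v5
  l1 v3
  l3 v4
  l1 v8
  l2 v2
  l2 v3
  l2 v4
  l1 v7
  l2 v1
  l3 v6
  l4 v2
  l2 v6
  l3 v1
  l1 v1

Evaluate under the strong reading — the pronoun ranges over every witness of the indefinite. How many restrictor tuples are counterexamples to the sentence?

"it" takes "a volume" as antecedent — a donkey pronoun bound across the clause boundary.
Strong reading: for every (l,v) with shelved(l,v), scanned(l,v).
Restrictor pairs: (l1,v1) ✓  (l1,v3) ✓  (l1,v4) ✓  (l1,v5) ✓  (l1,v7) ✓  (l1,v8) ✓  (l2,v1) ✓  (l2,v2) ✓  (l2,v5) ✗  (l2,v6) ✓  (l3,v6) ✓  (l4,v1) ✓  (l4,v2) ✓
Counterexamples (restrictor pairs failing the scope): 1.

1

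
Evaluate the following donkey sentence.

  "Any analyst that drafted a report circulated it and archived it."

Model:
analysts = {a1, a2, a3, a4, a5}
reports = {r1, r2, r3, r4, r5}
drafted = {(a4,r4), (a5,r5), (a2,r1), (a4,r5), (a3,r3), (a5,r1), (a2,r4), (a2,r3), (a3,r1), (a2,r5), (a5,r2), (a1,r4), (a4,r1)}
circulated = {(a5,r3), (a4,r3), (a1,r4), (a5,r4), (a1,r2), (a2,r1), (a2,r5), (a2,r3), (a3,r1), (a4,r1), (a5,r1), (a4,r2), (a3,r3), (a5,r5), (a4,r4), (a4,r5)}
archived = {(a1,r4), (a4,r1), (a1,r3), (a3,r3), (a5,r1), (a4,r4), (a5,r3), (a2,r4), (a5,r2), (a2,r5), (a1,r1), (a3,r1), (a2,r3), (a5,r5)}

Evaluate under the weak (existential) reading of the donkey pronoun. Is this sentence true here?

"it" takes "a report" as antecedent — a donkey pronoun bound across the clause boundary.
Weak reading: every analyst a with some drafted-report has at least one drafted-report r such that circulated(a,r) ∧ archived(a,r).
Per analyst: a1:✓  a2:✓  a3:✓  a4:✓  a5:✓
Every analyst in the restrictor has a witness.

True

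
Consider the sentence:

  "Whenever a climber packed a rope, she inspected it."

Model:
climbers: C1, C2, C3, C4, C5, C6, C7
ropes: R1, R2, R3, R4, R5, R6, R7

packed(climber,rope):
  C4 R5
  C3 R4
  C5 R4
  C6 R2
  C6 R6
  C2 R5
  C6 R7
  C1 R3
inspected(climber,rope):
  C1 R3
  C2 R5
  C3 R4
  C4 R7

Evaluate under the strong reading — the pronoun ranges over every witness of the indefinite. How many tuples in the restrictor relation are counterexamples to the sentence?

"it" takes "a rope" as antecedent — a donkey pronoun bound across the clause boundary.
Strong reading: for every (c,r) with packed(c,r), inspected(c,r).
Restrictor pairs: (C1,R3) ✓  (C2,R5) ✓  (C3,R4) ✓  (C4,R5) ✗  (C5,R4) ✗  (C6,R2) ✗  (C6,R6) ✗  (C6,R7) ✗
Counterexamples (restrictor pairs failing the scope): 5.

5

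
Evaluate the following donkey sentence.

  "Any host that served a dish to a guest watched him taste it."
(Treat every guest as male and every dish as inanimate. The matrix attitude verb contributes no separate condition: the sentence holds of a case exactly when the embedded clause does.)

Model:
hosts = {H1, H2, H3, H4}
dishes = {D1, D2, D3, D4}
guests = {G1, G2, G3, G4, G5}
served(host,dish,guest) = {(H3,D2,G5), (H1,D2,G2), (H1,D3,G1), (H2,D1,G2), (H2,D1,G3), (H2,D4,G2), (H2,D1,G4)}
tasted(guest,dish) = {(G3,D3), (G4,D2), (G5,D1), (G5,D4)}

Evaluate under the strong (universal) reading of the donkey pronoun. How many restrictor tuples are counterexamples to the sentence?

7

"him" takes "a guest" as antecedent and "it" takes "a dish"; both are donkey pronouns co-varying with the restrictor.
Strong reading: for every (h,d,g) with served(h,d,g), tasted(g,d).
Restrictor triples: (H1,D2,G2)→tasted(G2,D2) ✗  (H1,D3,G1)→tasted(G1,D3) ✗  (H2,D1,G2)→tasted(G2,D1) ✗  (H2,D1,G3)→tasted(G3,D1) ✗  (H2,D1,G4)→tasted(G4,D1) ✗  (H2,D4,G2)→tasted(G2,D4) ✗  (H3,D2,G5)→tasted(G5,D2) ✗
Counterexamples (restrictor triples failing the scope): 7.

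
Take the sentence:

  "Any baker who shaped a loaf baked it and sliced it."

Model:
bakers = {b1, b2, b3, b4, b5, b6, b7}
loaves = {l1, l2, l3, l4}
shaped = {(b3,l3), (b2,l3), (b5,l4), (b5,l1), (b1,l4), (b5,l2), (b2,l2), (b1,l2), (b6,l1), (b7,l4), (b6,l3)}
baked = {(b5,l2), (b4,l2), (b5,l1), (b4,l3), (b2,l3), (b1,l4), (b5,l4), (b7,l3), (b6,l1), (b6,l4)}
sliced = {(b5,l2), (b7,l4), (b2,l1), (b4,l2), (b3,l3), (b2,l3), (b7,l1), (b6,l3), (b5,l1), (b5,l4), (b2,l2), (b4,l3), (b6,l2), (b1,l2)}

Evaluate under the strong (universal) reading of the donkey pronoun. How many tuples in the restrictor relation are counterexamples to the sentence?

"it" takes "a loaf" as antecedent — a donkey pronoun bound across the clause boundary.
Strong reading: for every (b,l) with shaped(b,l), baked(b,l) ∧ sliced(b,l).
Restrictor pairs: (b1,l2) ✗  (b1,l4) ✗  (b2,l2) ✗  (b2,l3) ✓  (b3,l3) ✗  (b5,l1) ✓  (b5,l2) ✓  (b5,l4) ✓  (b6,l1) ✗  (b6,l3) ✗  (b7,l4) ✗
Counterexamples (restrictor pairs failing the scope): 7.

7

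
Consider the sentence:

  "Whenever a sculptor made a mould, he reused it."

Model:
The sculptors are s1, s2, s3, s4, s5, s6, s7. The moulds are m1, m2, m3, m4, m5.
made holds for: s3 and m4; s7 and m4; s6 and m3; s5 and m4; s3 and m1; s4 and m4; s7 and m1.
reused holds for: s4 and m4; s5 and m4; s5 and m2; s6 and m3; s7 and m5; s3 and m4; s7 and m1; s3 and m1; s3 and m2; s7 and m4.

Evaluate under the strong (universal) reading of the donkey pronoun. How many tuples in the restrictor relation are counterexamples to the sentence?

0

"it" takes "a mould" as antecedent — a donkey pronoun bound across the clause boundary.
Strong reading: for every (s,m) with made(s,m), reused(s,m).
Restrictor pairs: (s3,m1) ✓  (s3,m4) ✓  (s4,m4) ✓  (s5,m4) ✓  (s6,m3) ✓  (s7,m1) ✓  (s7,m4) ✓
Counterexamples (restrictor pairs failing the scope): 0.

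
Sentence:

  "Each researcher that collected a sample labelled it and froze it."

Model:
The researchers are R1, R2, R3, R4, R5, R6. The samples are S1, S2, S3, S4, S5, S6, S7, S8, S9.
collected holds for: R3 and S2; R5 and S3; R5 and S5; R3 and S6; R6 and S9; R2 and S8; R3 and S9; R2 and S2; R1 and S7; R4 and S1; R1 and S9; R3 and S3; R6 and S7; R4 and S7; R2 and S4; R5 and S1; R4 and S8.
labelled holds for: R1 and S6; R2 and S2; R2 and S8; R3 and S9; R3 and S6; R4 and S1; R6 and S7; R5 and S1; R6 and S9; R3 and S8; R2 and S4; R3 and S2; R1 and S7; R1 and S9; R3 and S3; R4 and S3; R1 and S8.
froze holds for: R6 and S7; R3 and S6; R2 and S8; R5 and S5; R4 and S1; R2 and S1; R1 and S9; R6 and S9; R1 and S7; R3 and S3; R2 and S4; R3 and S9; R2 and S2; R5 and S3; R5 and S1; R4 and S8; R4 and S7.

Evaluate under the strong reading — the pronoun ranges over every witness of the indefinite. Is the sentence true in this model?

False

"it" takes "a sample" as antecedent — a donkey pronoun bound across the clause boundary.
Strong reading: for every (r,s) with collected(r,s), labelled(r,s) ∧ froze(r,s).
Restrictor pairs: (R1,S7) ✓  (R1,S9) ✓  (R2,S2) ✓  (R2,S4) ✓  (R2,S8) ✓  (R3,S2) ✗  (R3,S3) ✓  (R3,S6) ✓  (R3,S9) ✓  (R4,S1) ✓  (R4,S7) ✗  (R4,S8) ✗  (R5,S1) ✓  (R5,S3) ✗  (R5,S5) ✗  (R6,S7) ✓  (R6,S9) ✓
Counterexample: (R3,S2) is in collected but fails the scope.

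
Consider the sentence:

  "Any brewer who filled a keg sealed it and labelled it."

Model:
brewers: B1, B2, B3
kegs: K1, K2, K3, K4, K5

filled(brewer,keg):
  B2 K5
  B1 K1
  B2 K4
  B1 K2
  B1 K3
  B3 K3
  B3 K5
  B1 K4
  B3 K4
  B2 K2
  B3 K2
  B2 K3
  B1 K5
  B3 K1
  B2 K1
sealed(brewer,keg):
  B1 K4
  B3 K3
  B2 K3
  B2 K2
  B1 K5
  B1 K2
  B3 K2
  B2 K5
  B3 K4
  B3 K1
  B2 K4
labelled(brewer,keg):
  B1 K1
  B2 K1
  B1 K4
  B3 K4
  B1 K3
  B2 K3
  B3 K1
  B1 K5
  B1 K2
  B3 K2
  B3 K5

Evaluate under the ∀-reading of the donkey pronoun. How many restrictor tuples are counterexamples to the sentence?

"it" takes "a keg" as antecedent — a donkey pronoun bound across the clause boundary.
Strong reading: for every (b,k) with filled(b,k), sealed(b,k) ∧ labelled(b,k).
Restrictor pairs: (B1,K1) ✗  (B1,K2) ✓  (B1,K3) ✗  (B1,K4) ✓  (B1,K5) ✓  (B2,K1) ✗  (B2,K2) ✗  (B2,K3) ✓  (B2,K4) ✗  (B2,K5) ✗  (B3,K1) ✓  (B3,K2) ✓  (B3,K3) ✗  (B3,K4) ✓  (B3,K5) ✗
Counterexamples (restrictor pairs failing the scope): 8.

8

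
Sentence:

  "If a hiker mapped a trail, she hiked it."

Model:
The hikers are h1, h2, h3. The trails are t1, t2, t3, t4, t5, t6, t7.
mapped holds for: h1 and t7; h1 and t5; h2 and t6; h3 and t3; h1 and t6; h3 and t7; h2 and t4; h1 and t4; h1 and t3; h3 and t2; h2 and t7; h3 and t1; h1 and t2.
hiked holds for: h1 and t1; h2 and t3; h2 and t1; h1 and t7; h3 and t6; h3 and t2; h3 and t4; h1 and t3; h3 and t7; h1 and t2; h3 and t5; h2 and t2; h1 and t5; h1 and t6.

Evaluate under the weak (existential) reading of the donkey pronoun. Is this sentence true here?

"it" takes "a trail" as antecedent — a donkey pronoun bound across the clause boundary.
Weak reading: every hiker h with some mapped-trail has at least one mapped-trail t such that hiked(h,t).
Per hiker: h1:✓  h2:✗  h3:✓
h2 has no witness among its mapped-trails.

False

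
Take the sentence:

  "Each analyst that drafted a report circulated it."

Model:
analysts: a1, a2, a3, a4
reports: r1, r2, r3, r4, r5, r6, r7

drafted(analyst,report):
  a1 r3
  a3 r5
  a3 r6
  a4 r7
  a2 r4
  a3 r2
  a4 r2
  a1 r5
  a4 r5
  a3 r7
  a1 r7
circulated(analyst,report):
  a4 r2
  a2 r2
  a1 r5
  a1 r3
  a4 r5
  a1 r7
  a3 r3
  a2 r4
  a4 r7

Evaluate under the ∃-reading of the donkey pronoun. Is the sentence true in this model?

"it" takes "a report" as antecedent — a donkey pronoun bound across the clause boundary.
Weak reading: every analyst a with some drafted-report has at least one drafted-report r such that circulated(a,r).
Per analyst: a1:✓  a2:✓  a3:✗  a4:✓
a3 has no witness among its drafted-reports.

False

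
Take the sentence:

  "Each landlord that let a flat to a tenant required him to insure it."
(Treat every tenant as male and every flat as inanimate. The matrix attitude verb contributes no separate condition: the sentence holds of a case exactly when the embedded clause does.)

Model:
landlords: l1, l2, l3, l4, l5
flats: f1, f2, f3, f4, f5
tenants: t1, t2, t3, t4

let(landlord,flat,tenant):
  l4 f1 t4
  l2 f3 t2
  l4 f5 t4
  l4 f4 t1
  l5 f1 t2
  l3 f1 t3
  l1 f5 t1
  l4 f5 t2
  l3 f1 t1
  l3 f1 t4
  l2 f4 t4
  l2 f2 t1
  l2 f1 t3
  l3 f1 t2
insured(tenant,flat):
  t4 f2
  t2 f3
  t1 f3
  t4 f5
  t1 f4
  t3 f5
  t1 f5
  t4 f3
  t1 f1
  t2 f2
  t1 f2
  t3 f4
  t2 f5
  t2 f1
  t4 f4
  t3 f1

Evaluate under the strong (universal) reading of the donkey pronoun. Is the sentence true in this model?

False

"him" takes "a tenant" as antecedent and "it" takes "a flat"; both are donkey pronouns co-varying with the restrictor.
Strong reading: for every (l,f,t) with let(l,f,t), insured(t,f).
Restrictor triples: (l1,f5,t1)→insured(t1,f5) ✓  (l2,f1,t3)→insured(t3,f1) ✓  (l2,f2,t1)→insured(t1,f2) ✓  (l2,f3,t2)→insured(t2,f3) ✓  (l2,f4,t4)→insured(t4,f4) ✓  (l3,f1,t1)→insured(t1,f1) ✓  (l3,f1,t2)→insured(t2,f1) ✓  (l3,f1,t3)→insured(t3,f1) ✓  (l3,f1,t4)→insured(t4,f1) ✗  (l4,f1,t4)→insured(t4,f1) ✗  (l4,f4,t1)→insured(t1,f4) ✓  (l4,f5,t2)→insured(t2,f5) ✓  (l4,f5,t4)→insured(t4,f5) ✓  (l5,f1,t2)→insured(t2,f1) ✓
Counterexample: (l3,f1,t4) — insured(t4,f1) does not hold.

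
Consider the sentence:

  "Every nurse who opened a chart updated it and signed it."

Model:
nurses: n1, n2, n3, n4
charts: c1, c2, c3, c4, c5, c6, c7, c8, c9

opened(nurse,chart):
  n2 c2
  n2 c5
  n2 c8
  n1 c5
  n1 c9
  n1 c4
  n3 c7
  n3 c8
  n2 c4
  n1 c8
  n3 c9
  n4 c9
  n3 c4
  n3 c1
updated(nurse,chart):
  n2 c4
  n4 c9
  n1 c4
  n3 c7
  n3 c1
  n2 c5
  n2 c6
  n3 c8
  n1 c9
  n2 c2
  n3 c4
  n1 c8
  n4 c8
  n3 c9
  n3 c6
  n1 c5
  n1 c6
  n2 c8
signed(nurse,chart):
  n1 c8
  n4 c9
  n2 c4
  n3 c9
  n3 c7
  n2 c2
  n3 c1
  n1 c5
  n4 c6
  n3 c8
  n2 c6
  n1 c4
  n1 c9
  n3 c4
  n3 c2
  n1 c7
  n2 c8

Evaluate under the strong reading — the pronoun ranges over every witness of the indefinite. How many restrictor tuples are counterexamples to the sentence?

"it" takes "a chart" as antecedent — a donkey pronoun bound across the clause boundary.
Strong reading: for every (n,c) with opened(n,c), updated(n,c) ∧ signed(n,c).
Restrictor pairs: (n1,c4) ✓  (n1,c5) ✓  (n1,c8) ✓  (n1,c9) ✓  (n2,c2) ✓  (n2,c4) ✓  (n2,c5) ✗  (n2,c8) ✓  (n3,c1) ✓  (n3,c4) ✓  (n3,c7) ✓  (n3,c8) ✓  (n3,c9) ✓  (n4,c9) ✓
Counterexamples (restrictor pairs failing the scope): 1.

1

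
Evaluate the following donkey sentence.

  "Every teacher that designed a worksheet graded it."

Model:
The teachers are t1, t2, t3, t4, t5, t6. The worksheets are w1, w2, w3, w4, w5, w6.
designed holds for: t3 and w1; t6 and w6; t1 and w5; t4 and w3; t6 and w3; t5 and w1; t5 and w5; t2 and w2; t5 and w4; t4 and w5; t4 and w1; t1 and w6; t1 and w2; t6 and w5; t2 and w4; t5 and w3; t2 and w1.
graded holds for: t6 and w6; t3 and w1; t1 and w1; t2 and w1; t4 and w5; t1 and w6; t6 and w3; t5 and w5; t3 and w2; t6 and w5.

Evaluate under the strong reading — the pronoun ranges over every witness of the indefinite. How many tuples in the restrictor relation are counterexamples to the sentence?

9

"it" takes "a worksheet" as antecedent — a donkey pronoun bound across the clause boundary.
Strong reading: for every (t,w) with designed(t,w), graded(t,w).
Restrictor pairs: (t1,w2) ✗  (t1,w5) ✗  (t1,w6) ✓  (t2,w1) ✓  (t2,w2) ✗  (t2,w4) ✗  (t3,w1) ✓  (t4,w1) ✗  (t4,w3) ✗  (t4,w5) ✓  (t5,w1) ✗  (t5,w3) ✗  (t5,w4) ✗  (t5,w5) ✓  (t6,w3) ✓  (t6,w5) ✓  (t6,w6) ✓
Counterexamples (restrictor pairs failing the scope): 9.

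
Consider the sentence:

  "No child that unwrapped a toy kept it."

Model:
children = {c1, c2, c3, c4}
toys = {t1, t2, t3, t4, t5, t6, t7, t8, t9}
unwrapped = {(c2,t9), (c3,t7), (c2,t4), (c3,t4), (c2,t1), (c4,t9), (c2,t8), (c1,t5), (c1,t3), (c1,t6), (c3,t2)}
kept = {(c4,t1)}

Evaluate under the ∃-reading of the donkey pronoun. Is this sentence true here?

True

"it" takes "a toy" as antecedent — a donkey pronoun bound across the clause boundary.
Truth condition: for no (c,t) with unwrapped(c,t) does kept(c,t) hold.
Restrictor pairs — does the scope hold? (c1,t3):fails  (c1,t5):fails  (c1,t6):fails  (c2,t1):fails  (c2,t4):fails  (c2,t8):fails  (c2,t9):fails  (c3,t2):fails  (c3,t4):fails  (c3,t7):fails  (c4,t9):fails
Scope holds for no restrictor pair, so the sentence is true.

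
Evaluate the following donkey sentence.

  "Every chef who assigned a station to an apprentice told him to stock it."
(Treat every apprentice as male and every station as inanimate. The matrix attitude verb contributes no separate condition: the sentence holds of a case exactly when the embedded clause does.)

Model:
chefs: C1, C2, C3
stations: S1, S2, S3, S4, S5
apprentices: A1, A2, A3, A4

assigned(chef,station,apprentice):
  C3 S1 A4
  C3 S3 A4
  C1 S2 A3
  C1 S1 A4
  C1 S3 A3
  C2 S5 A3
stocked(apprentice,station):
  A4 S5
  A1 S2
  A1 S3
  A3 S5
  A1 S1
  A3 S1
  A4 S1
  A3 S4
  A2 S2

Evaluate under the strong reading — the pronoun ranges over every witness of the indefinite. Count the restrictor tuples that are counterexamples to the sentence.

"him" takes "an apprentice" as antecedent and "it" takes "a station"; both are donkey pronouns co-varying with the restrictor.
Strong reading: for every (c,s,a) with assigned(c,s,a), stocked(a,s).
Restrictor triples: (C1,S1,A4)→stocked(A4,S1) ✓  (C1,S2,A3)→stocked(A3,S2) ✗  (C1,S3,A3)→stocked(A3,S3) ✗  (C2,S5,A3)→stocked(A3,S5) ✓  (C3,S1,A4)→stocked(A4,S1) ✓  (C3,S3,A4)→stocked(A4,S3) ✗
Counterexamples (restrictor triples failing the scope): 3.

3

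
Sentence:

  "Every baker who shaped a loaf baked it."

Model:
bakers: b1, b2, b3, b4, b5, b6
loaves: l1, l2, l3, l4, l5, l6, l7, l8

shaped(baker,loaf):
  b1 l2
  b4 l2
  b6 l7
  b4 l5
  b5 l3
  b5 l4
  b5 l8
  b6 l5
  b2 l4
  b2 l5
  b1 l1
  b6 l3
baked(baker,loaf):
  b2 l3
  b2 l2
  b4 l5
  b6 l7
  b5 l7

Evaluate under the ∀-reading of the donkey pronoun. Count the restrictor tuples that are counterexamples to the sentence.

"it" takes "a loaf" as antecedent — a donkey pronoun bound across the clause boundary.
Strong reading: for every (b,l) with shaped(b,l), baked(b,l).
Restrictor pairs: (b1,l1) ✗  (b1,l2) ✗  (b2,l4) ✗  (b2,l5) ✗  (b4,l2) ✗  (b4,l5) ✓  (b5,l3) ✗  (b5,l4) ✗  (b5,l8) ✗  (b6,l3) ✗  (b6,l5) ✗  (b6,l7) ✓
Counterexamples (restrictor pairs failing the scope): 10.

10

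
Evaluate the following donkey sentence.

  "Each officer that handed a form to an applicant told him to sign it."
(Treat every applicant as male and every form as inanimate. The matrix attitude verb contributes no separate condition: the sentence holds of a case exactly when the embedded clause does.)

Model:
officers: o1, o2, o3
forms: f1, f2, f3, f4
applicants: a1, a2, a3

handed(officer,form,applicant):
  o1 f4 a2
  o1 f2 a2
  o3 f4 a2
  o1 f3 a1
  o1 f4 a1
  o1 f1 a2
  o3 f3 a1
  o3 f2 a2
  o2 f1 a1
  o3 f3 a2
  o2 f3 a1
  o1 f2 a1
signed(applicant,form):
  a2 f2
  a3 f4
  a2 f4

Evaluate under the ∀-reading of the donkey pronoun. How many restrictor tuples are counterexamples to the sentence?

"him" takes "an applicant" as antecedent and "it" takes "a form"; both are donkey pronouns co-varying with the restrictor.
Strong reading: for every (o,f,a) with handed(o,f,a), signed(a,f).
Restrictor triples: (o1,f1,a2)→signed(a2,f1) ✗  (o1,f2,a1)→signed(a1,f2) ✗  (o1,f2,a2)→signed(a2,f2) ✓  (o1,f3,a1)→signed(a1,f3) ✗  (o1,f4,a1)→signed(a1,f4) ✗  (o1,f4,a2)→signed(a2,f4) ✓  (o2,f1,a1)→signed(a1,f1) ✗  (o2,f3,a1)→signed(a1,f3) ✗  (o3,f2,a2)→signed(a2,f2) ✓  (o3,f3,a1)→signed(a1,f3) ✗  (o3,f3,a2)→signed(a2,f3) ✗  (o3,f4,a2)→signed(a2,f4) ✓
Counterexamples (restrictor triples failing the scope): 8.

8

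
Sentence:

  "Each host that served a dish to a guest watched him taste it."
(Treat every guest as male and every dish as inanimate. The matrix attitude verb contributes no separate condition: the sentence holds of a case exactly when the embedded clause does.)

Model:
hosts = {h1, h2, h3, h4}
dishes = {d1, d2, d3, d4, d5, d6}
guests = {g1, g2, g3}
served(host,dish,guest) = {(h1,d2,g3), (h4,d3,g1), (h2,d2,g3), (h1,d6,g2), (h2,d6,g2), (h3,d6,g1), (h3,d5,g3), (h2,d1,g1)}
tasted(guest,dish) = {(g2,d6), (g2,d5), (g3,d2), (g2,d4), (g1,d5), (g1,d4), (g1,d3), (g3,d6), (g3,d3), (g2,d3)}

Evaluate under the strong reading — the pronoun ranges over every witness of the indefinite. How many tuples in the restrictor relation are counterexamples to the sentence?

3

"him" takes "a guest" as antecedent and "it" takes "a dish"; both are donkey pronouns co-varying with the restrictor.
Strong reading: for every (h,d,g) with served(h,d,g), tasted(g,d).
Restrictor triples: (h1,d2,g3)→tasted(g3,d2) ✓  (h1,d6,g2)→tasted(g2,d6) ✓  (h2,d1,g1)→tasted(g1,d1) ✗  (h2,d2,g3)→tasted(g3,d2) ✓  (h2,d6,g2)→tasted(g2,d6) ✓  (h3,d5,g3)→tasted(g3,d5) ✗  (h3,d6,g1)→tasted(g1,d6) ✗  (h4,d3,g1)→tasted(g1,d3) ✓
Counterexamples (restrictor triples failing the scope): 3.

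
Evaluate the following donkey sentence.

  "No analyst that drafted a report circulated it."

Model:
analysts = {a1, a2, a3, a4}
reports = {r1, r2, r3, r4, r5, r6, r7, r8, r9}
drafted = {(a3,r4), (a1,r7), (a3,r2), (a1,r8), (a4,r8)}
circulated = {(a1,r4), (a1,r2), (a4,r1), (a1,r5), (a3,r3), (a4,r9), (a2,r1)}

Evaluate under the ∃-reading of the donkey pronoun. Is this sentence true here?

"it" takes "a report" as antecedent — a donkey pronoun bound across the clause boundary.
Truth condition: for no (a,r) with drafted(a,r) does circulated(a,r) hold.
Restrictor pairs — does the scope hold? (a1,r7):fails  (a1,r8):fails  (a3,r2):fails  (a3,r4):fails  (a4,r8):fails
Scope holds for no restrictor pair, so the sentence is true.

True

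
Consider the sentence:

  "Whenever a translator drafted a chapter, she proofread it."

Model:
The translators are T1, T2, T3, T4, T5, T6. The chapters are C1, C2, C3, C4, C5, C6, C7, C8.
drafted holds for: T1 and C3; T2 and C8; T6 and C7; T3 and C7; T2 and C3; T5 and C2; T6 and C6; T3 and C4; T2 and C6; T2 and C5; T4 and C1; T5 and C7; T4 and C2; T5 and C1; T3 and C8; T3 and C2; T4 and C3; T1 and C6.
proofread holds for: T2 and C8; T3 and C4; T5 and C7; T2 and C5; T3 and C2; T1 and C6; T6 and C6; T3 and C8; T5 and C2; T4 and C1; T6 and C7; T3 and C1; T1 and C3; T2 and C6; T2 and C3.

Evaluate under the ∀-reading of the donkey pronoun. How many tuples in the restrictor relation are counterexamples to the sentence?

4

"it" takes "a chapter" as antecedent — a donkey pronoun bound across the clause boundary.
Strong reading: for every (t,c) with drafted(t,c), proofread(t,c).
Restrictor pairs: (T1,C3) ✓  (T1,C6) ✓  (T2,C3) ✓  (T2,C5) ✓  (T2,C6) ✓  (T2,C8) ✓  (T3,C2) ✓  (T3,C4) ✓  (T3,C7) ✗  (T3,C8) ✓  (T4,C1) ✓  (T4,C2) ✗  (T4,C3) ✗  (T5,C1) ✗  (T5,C2) ✓  (T5,C7) ✓  (T6,C6) ✓  (T6,C7) ✓
Counterexamples (restrictor pairs failing the scope): 4.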